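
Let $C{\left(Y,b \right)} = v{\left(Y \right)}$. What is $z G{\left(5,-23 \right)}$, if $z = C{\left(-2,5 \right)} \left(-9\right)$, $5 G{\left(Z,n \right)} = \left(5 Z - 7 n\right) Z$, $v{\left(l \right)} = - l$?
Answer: $-3348$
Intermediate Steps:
$C{\left(Y,b \right)} = - Y$
$G{\left(Z,n \right)} = \frac{Z \left(- 7 n + 5 Z\right)}{5}$ ($G{\left(Z,n \right)} = \frac{\left(5 Z - 7 n\right) Z}{5} = \frac{\left(- 7 n + 5 Z\right) Z}{5} = \frac{Z \left(- 7 n + 5 Z\right)}{5}$)
$z = -18$ ($z = \left(-1\right) \left(-2\right) \left(-9\right) = 2 \left(-9\right) = -18$)
$z G{\left(5,-23 \right)} = - 18 \cdot \frac{1}{5} \cdot 5 \left(\left(-7\right) \left(-23\right) + 5 \cdot 5\right) = - 18 \cdot \frac{1}{5} \cdot 5 \left(161 + 25\right) = - 18 \cdot \frac{1}{5} \cdot 5 \cdot 186 = \left(-18\right) 186 = -3348$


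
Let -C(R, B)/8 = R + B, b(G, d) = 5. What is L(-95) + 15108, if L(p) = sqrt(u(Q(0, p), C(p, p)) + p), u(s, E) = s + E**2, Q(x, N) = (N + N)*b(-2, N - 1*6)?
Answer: 15108 + 3*sqrt(256595) ≈ 16628.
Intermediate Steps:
C(R, B) = -8*B - 8*R (C(R, B) = -8*(R + B) = -8*(B + R) = -8*B - 8*R)
Q(x, N) = 10*N (Q(x, N) = (N + N)*5 = (2*N)*5 = 10*N)
L(p) = sqrt(11*p + 256*p**2) (L(p) = sqrt((10*p + (-8*p - 8*p)**2) + p) = sqrt((10*p + (-16*p)**2) + p) = sqrt((10*p + 256*p**2) + p) = sqrt(11*p + 256*p**2))
L(-95) + 15108 = sqrt(-95*(11 + 256*(-95))) + 15108 = sqrt(-95*(11 - 24320)) + 15108 = sqrt(-95*(-24309)) + 15108 = sqrt(2309355) + 15108 = 3*sqrt(256595) + 15108 = 15108 + 3*sqrt(256595)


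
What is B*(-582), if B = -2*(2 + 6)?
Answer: 9312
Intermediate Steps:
B = -16 (B = -2*8 = -16)
B*(-582) = -16*(-582) = 9312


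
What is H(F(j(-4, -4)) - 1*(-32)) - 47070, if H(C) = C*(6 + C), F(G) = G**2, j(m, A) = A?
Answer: -44478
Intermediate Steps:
H(F(j(-4, -4)) - 1*(-32)) - 47070 = ((-4)**2 - 1*(-32))*(6 + ((-4)**2 - 1*(-32))) - 47070 = (16 + 32)*(6 + (16 + 32)) - 47070 = 48*(6 + 48) - 47070 = 48*54 - 47070 = 2592 - 47070 = -44478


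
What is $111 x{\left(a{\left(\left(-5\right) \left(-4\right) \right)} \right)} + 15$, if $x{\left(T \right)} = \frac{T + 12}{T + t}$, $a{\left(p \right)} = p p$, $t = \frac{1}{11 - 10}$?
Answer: $\frac{51747}{401} \approx 129.04$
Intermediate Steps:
$t = 1$ ($t = 1^{-1} = 1$)
$a{\left(p \right)} = p^{2}$
$x{\left(T \right)} = \frac{12 + T}{1 + T}$ ($x{\left(T \right)} = \frac{T + 12}{T + 1} = \frac{12 + T}{1 + T}$)
$111 x{\left(a{\left(\left(-5\right) \left(-4\right) \right)} \right)} + 15 = 111 \frac{12 + \left(\left(-5\right) \left(-4\right)\right)^{2}}{1 + \left(\left(-5\right) \left(-4\right)\right)^{2}} + 15 = 111 \frac{12 + 20^{2}}{1 + 20^{2}} + 15 = 111 \frac{12 + 400}{1 + 400} + 15 = 111 \cdot \frac{1}{401} \cdot 412 + 15 = 111 \cdot \frac{412}{401} + 15 = \frac{45732}{401} + 15 = \frac{51747}{401}$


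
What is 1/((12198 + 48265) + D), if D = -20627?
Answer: 1/39836 ≈ 2.5103e-5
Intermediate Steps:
1/((12198 + 48265) + D) = 1/((12198 + 48265) - 20627) = 1/(60463 - 20627) = 1/39836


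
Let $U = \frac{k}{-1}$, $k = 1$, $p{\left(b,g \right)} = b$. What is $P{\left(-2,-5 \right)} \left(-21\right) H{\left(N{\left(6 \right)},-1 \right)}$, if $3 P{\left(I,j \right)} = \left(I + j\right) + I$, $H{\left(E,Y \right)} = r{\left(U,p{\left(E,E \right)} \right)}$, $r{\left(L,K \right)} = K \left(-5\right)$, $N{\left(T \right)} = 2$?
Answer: $-630$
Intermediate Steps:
$U = -1$ ($U = 1 \frac{1}{-1} = 1 \left(-1\right) = -1$)
$r{\left(L,K \right)} = - 5 K$
$H{\left(E,Y \right)} = - 5 E$
$P{\left(I,j \right)} = \frac{j}{3} + \frac{2 I}{3}$ ($P{\left(I,j \right)} = \frac{\left(I + j\right) + I}{3} = \frac{j + 2 I}{3} = \frac{j}{3} + \frac{2 I}{3}$)
$P{\left(-2,-5 \right)} \left(-21\right) H{\left(N{\left(6 \right)},-1 \right)} = \left(\frac{1}{3} \left(-5\right) + \frac{2}{3} \left(-2\right)\right) \left(-21\right) \left(\left(-5\right) 2\right) = \left(- \frac{5}{3} - \frac{4}{3}\right) \left(-21\right) \left(-10\right) = \left(-3\right) \left(-21\right) \left(-10\right) = 63 \left(-10\right) = -630$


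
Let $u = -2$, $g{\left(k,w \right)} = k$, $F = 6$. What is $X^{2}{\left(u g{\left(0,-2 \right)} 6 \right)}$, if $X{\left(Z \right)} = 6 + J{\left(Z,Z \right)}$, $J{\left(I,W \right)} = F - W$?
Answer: $144$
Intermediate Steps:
$J{\left(I,W \right)} = 6 - W$
$X{\left(Z \right)} = 12 - Z$ ($X{\left(Z \right)} = 6 - \left(-6 + Z\right) = 12 - Z$)
$X^{2}{\left(u g{\left(0,-2 \right)} 6 \right)} = \left(12 - - 2 \cdot 0 \cdot 6\right)^{2} = \left(12 - \left(-2\right) 0\right)^{2} = \left(12 - 0\right)^{2} = \left(12 + 0\right)^{2} = 12^{2} = 144$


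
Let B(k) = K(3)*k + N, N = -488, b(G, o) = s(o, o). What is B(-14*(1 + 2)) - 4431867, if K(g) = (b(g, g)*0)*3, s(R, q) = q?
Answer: -4432355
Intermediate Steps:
b(G, o) = o
K(g) = 0 (K(g) = (g*0)*3 = 0*3 = 0)
B(k) = -488 (B(k) = 0*k - 488 = 0 - 488 = -488)
B(-14*(1 + 2)) - 4431867 = -488 - 4431867 = -4432355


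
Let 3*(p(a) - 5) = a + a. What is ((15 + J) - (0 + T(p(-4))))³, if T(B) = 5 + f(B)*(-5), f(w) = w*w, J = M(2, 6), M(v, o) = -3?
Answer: 29218112/729 ≈ 40080.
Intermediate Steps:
J = -3
f(w) = w²
p(a) = 5 + 2*a/3 (p(a) = 5 + (a + a)/3 = 5 + (2*a)/3 = 5 + 2*a/3)
T(B) = 5 - 5*B² (T(B) = 5 + B²*(-5) = 5 - 5*B²)
((15 + J) - (0 + T(p(-4))))³ = ((15 - 3) - (0 + (5 - 5*(5 + (⅔)*(-4))²)))³ = (12 - (0 + (5 - 5*(5 - 8/3)²)))³ = (12 - (0 + (5 - 5*(7/3)²)))³ = (12 - (0 + (5 - 5*49/9)))³ = (12 - (0 + (5 - 245/9)))³ = (12 - (0 - 200/9))³ = (12 - 1*(-200/9))³ = (12 + 200/9)³ = (308/9)³ = 29218112/729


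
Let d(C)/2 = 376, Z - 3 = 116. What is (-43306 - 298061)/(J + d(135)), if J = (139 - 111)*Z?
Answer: -341367/4084 ≈ -83.586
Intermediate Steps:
Z = 119 (Z = 3 + 116 = 119)
d(C) = 752 (d(C) = 2*376 = 752)
J = 3332 (J = (139 - 111)*119 = 28*119 = 3332)
(-43306 - 298061)/(J + d(135)) = (-43306 - 298061)/(3332 + 752) = -341367/4084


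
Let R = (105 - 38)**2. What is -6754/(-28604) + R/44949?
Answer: 215994451/642860598 ≈ 0.33599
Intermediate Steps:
R = 4489 (R = 67**2 = 4489)
-6754/(-28604) + R/44949 = -6754/(-28604) + 4489/44949 = -6754*(-1/28604) + 4489*(1/44949) = 3377/14302 + 4489/44949 = 215994451/642860598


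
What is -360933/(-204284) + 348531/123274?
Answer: 57846480723/12591452908 ≈ 4.5941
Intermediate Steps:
-360933/(-204284) + 348531/123274 = -360933*(-1/204284) + 348531*(1/123274) = 360933/204284 + 348531/123274 = 57846480723/12591452908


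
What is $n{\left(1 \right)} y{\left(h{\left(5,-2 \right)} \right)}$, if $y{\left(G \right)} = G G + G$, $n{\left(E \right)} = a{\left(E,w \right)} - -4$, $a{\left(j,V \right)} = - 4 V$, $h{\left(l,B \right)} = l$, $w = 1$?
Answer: $0$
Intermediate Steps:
$n{\left(E \right)} = 0$ ($n{\left(E \right)} = \left(-4\right) 1 - -4 = -4 + 4 = 0$)
$y{\left(G \right)} = G + G^{2}$ ($y{\left(G \right)} = G^{2} + G = G + G^{2}$)
$n{\left(1 \right)} y{\left(h{\left(5,-2 \right)} \right)} = 0 \cdot 5 \left(1 + 5\right) = 0 \cdot 5 \cdot 6 = 0 \cdot 30 = 0$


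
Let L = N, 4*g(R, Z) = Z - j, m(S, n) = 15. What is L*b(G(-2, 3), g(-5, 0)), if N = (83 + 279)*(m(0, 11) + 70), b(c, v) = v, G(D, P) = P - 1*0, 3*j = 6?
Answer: -15385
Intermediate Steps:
j = 2 (j = (1/3)*6 = 2)
g(R, Z) = -1/2 + Z/4 (g(R, Z) = (Z - 1*2)/4 = (Z - 2)/4 = (-2 + Z)/4 = -1/2 + Z/4)
G(D, P) = P (G(D, P) = P + 0 = P)
N = 30770 (N = (83 + 279)*(15 + 70) = 362*85 = 30770)
L = 30770
L*b(G(-2, 3), g(-5, 0)) = 30770*(-1/2 + (1/4)*0) = 30770*(-1/2 + 0) = 30770*(-1/2) = -15385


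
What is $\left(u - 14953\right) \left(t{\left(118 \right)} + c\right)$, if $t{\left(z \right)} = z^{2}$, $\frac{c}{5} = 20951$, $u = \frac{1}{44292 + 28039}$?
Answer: $- \frac{128359105091118}{72331} \approx -1.7746 \cdot 10^{9}$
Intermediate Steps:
$u = \frac{1}{72331} \approx 1.3825 \cdot 10^{-5}$
$c = 104755$ ($c = 5 \cdot 20951 = 104755$)
$\left(u - 14953\right) \left(t{\left(118 \right)} + c\right) = \left(\frac{1}{72331} - 14953\right) \left(118^{2} + 104755\right) = - \frac{1081565442 \left(13924 + 104755\right)}{72331} = \left(- \frac{1081565442}{72331}\right) 118679 = - \frac{128359105091118}{72331}$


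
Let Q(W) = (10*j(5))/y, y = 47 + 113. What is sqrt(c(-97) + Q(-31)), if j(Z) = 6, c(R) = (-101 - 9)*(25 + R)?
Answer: sqrt(126726)/4 ≈ 88.996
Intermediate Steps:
c(R) = -2750 - 110*R (c(R) = -110*(25 + R) = -2750 - 110*R)
y = 160
Q(W) = 3/8 (Q(W) = (10*6)/160 = 60*(1/160) = 3/8)
sqrt(c(-97) + Q(-31)) = sqrt((-2750 - 110*(-97)) + 3/8) = sqrt((-2750 + 10670) + 3/8) = sqrt(7920 + 3/8) = sqrt(63363/8) = sqrt(126726)/4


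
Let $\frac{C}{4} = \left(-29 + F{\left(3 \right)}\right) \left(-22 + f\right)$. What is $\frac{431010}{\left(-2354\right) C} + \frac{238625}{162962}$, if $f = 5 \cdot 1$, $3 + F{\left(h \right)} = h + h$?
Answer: $\frac{13571889035}{9973926248} \approx 1.3607$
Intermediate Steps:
$F{\left(h \right)} = -3 + 2 h$ ($F{\left(h \right)} = -3 + \left(h + h\right) = -3 + 2 h$)
$f = 5$
$C = 1768$ ($C = 4 \left(-29 + \left(-3 + 2 \cdot 3\right)\right) \left(-22 + 5\right) = 4 \left(-29 + \left(-3 + 6\right)\right) \left(-17\right) = 4 \left(-29 + 3\right) \left(-17\right) = 4 \left(\left(-26\right) \left(-17\right)\right) = 4 \cdot 442 = 1768$)
$\frac{431010}{\left(-2354\right) C} + \frac{238625}{162962} = \frac{431010}{\left(-2354\right) 1768} + \frac{238625}{162962} = \frac{431010}{-4161872} + 238625 \cdot \frac{1}{162962} = 431010 \left(- \frac{1}{4161872}\right) + \frac{238625}{162962} = - \frac{215505}{2080936} + \frac{238625}{162962} = \frac{13571889035}{9973926248}$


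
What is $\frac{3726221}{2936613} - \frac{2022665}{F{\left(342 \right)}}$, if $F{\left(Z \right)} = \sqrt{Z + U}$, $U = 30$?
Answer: $\frac{3726221}{2936613} - \frac{2022665 \sqrt{93}}{186} \approx -1.0487 \cdot 10^{5}$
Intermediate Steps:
$F{\left(Z \right)} = \sqrt{30 + Z}$ ($F{\left(Z \right)} = \sqrt{Z + 30} = \sqrt{30 + Z}$)
$\frac{3726221}{2936613} - \frac{2022665}{F{\left(342 \right)}} = \frac{3726221}{2936613} - \frac{2022665}{\sqrt{30 + 342}} = 3726221 \cdot \frac{1}{2936613} - \frac{2022665}{\sqrt{372}} = \frac{3726221}{2936613} - \frac{2022665}{2 \sqrt{93}} = \frac{3726221}{2936613} - 2022665 \frac{\sqrt{93}}{186} = \frac{3726221}{2936613} - \frac{2022665 \sqrt{93}}{186}$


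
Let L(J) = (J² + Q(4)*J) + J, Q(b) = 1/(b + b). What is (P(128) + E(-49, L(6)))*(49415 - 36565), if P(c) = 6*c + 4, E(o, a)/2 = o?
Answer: 8660900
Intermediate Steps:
Q(b) = 1/(2*b)
L(J) = J² + 9*J/8 (L(J) = (J² + ((½)/4)*J) + J = (J² + ((½)*(¼))*J) + J = (J² + J/8) + J = J² + 9*J/8)
E(o, a) = 2*o
P(c) = 4 + 6*c
(P(128) + E(-49, L(6)))*(49415 - 36565) = ((4 + 6*128) + 2*(-49))*(49415 - 36565) = ((4 + 768) - 98)*12850 = (772 - 98)*12850 = 674*12850 = 8660900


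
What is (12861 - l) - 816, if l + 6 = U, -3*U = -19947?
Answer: 5402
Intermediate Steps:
U = 6649 (U = -⅓*(-19947) = 6649)
l = 6643 (l = -6 + 6649 = 6643)
(12861 - l) - 816 = (12861 - 1*6643) - 816 = (12861 - 6643) - 816 = 6218 - 816 = 5402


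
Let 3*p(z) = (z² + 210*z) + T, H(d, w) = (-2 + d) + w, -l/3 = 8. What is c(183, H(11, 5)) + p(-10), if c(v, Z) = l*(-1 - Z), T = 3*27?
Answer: -839/3 ≈ -279.67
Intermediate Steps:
T = 81
l = -24 (l = -3*8 = -24)
H(d, w) = -2 + d + w
p(z) = 27 + 70*z + z²/3 (p(z) = ((z² + 210*z) + 81)/3 = (81 + z² + 210*z)/3 = 27 + 70*z + z²/3)
c(v, Z) = 24 + 24*Z (c(v, Z) = -24*(-1 - Z) = 24 + 24*Z)
c(183, H(11, 5)) + p(-10) = (24 + 24*(-2 + 11 + 5)) + (27 + 70*(-10) + (⅓)*(-10)²) = (24 + 24*14) + (27 - 700 + (⅓)*100) = (24 + 336) + (27 - 700 + 100/3) = 360 - 1919/3 = -839/3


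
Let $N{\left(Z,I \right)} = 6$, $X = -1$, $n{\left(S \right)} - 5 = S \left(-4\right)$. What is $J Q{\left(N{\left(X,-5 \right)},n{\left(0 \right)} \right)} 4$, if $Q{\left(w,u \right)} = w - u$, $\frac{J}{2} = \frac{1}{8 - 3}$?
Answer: $\frac{8}{5} \approx 1.6$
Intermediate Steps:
$n{\left(S \right)} = 5 - 4 S$ ($n{\left(S \right)} = 5 + S \left(-4\right) = 5 - 4 S$)
$J = \frac{2}{5}$ ($J = \frac{2}{8 - 3} = \frac{2}{5} \approx 0.4$)
$J Q{\left(N{\left(X,-5 \right)},n{\left(0 \right)} \right)} 4 = \frac{2 \left(6 - \left(5 - 0\right)\right)}{5} \cdot 4 = \frac{2 \left(6 - \left(5 + 0\right)\right)}{5} \cdot 4 = \frac{2 \left(6 - 5\right)}{5} \cdot 4 = \frac{2}{5} \cdot 1 \cdot 4 = \frac{2}{5} \cdot 4 = \frac{8}{5}$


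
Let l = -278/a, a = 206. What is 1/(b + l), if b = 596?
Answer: 103/61249 ≈ 0.0016817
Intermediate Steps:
l = -139/103 (l = -278/206 = -278*1/206 = -139/103 ≈ -1.3495)
1/(b + l) = 1/(596 - 139/103) = 1/(61249/103) = 103/61249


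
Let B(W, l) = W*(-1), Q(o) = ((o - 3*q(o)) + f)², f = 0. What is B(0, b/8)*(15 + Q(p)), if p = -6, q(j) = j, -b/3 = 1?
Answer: 0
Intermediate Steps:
b = -3 (b = -3*1 = -3)
Q(o) = 4*o² (Q(o) = ((o - 3*o) + 0)² = (-2*o + 0)² = (-2*o)² = 4*o²)
B(W, l) = -W
B(0, b/8)*(15 + Q(p)) = (-1*0)*(15 + 4*(-6)²) = 0*(15 + 4*36) = 0*(15 + 144) = 0*159 = 0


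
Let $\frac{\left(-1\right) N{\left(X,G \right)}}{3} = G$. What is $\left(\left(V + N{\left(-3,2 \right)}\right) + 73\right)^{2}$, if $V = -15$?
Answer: $2704$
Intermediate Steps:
$N{\left(X,G \right)} = - 3 G$
$\left(\left(V + N{\left(-3,2 \right)}\right) + 73\right)^{2} = \left(\left(-15 - 6\right) + 73\right)^{2} = \left(-21 + 73\right)^{2} = 52^{2} = 2704$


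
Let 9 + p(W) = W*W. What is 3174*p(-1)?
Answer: -25392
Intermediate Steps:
p(W) = -9 + W² (p(W) = -9 + W*W = -9 + W²)
3174*p(-1) = 3174*(-9 + (-1)²) = 3174*(-9 + 1) = 3174*(-8) = -25392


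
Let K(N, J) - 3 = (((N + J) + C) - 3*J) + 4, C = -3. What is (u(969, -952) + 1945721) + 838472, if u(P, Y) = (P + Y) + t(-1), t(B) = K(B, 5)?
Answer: 2784203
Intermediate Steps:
K(N, J) = 4 + N - 2*J (K(N, J) = 3 + ((((N + J) - 3) - 3*J) + 4) = 3 + ((((J + N) - 3) - 3*J) + 4) = 3 + (((-3 + J + N) - 3*J) + 4) = 3 + ((-3 + N - 2*J) + 4) = 3 + (1 + N - 2*J) = 4 + N - 2*J)
t(B) = -6 + B (t(B) = 4 + B - 2*5 = 4 + B - 10 = -6 + B)
u(P, Y) = -7 + P + Y (u(P, Y) = (P + Y) + (-6 - 1) = (P + Y) - 7 = -7 + P + Y)
(u(969, -952) + 1945721) + 838472 = ((-7 + 969 - 952) + 1945721) + 838472 = (10 + 1945721) + 838472 = 1945731 + 838472 = 2784203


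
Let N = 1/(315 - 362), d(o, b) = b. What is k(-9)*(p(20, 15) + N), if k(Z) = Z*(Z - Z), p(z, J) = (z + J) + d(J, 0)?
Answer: 0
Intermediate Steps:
p(z, J) = J + z (p(z, J) = (z + J) + 0 = (J + z) + 0 = J + z)
k(Z) = 0 (k(Z) = Z*0 = 0)
N = -1/47 (N = 1/(-47) = -1/47 ≈ -0.021277)
k(-9)*(p(20, 15) + N) = 0*((15 + 20) - 1/47) = 0*(35 - 1/47) = 0*(1644/47) = 0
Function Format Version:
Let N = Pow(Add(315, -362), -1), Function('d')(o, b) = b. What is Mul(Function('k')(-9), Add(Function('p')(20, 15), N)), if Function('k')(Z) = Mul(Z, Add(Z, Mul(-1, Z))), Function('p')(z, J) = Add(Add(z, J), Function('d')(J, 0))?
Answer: 0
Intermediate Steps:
Function('p')(z, J) = Add(J, z) (Function('p')(z, J) = Add(Add(z, J), 0) = Add(Add(J, z), 0) = Add(J, z))
Function('k')(Z) = 0 (Function('k')(Z) = Mul(Z, 0) = 0)
N = Rational(-1, 47) (N = Pow(-47, -1) = Rational(-1, 47) ≈ -0.021277)
Mul(Function('k')(-9), Add(Function('p')(20, 15), N)) = Mul(0, Add(Add(15, 20), Rational(-1, 47))) = Mul(0, Add(35, Rational(-1, 47))) = Mul(0, Rational(1644, 47)) = 0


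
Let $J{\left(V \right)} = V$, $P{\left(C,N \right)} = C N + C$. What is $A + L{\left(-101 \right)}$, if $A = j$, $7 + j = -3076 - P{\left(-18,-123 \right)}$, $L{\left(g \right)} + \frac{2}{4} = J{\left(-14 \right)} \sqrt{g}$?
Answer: $- \frac{10559}{2} - 14 i \sqrt{101} \approx -5279.5 - 140.7 i$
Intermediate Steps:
$P{\left(C,N \right)} = C + C N$
$L{\left(g \right)} = - \frac{1}{2} - 14 \sqrt{g}$
$j = -5279$ ($j = -7 - \left(3076 - 18 \left(1 - 123\right)\right) = -7 - \left(3076 - -2196\right) = -7 - 5272 = -5279$)
$A = -5279$
$A + L{\left(-101 \right)} = -5279 - \left(\frac{1}{2} + 14 \sqrt{-101}\right) = -5279 - \left(\frac{1}{2} + 14 i \sqrt{101}\right) = - \frac{10559}{2} - 14 i \sqrt{101}$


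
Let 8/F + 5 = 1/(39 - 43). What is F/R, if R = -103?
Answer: 32/2163 ≈ 0.014794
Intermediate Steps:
F = -32/21 (F = 8/(-5 + 1/(39 - 43)) = 8/(-5 + 1/(-4)) = 8/(-5 - 1/4) = 8/(-21/4) = 8*(-4/21) = -32/21 ≈ -1.5238)
F/R = -32/21/(-103) = -32/21*(-1/103) = 32/2163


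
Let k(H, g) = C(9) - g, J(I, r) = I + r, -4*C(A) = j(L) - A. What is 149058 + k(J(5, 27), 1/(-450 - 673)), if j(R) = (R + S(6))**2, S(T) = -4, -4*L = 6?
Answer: 2678178705/17968 ≈ 1.4905e+5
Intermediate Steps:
L = -3/2 (L = -1/4*6 = -3/2 ≈ -1.5000)
j(R) = (-4 + R)**2 (j(R) = (R - 4)**2 = (-4 + R)**2)
C(A) = -121/16 + A/4 (C(A) = -((-4 - 3/2)**2 - A)/4 = -((-11/2)**2 - A)/4 = -(121/4 - A)/4 = -121/16 + A/4)
k(H, g) = -85/16 - g (k(H, g) = (-121/16 + (1/4)*9) - g = (-121/16 + 9/4) - g = -85/16 - g)
149058 + k(J(5, 27), 1/(-450 - 673)) = 149058 + (-85/16 - 1/(-450 - 673)) = 149058 + (-85/16 - 1/(-1123)) = 149058 + (-85/16 - 1*(-1/1123)) = 149058 + (-85/16 + 1/1123) = 149058 - 95439/17968 = 2678178705/17968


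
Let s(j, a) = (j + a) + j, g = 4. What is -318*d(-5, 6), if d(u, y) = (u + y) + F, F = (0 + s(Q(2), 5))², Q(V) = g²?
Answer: -435660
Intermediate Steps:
Q(V) = 16 (Q(V) = 4² = 16)
s(j, a) = a + 2*j (s(j, a) = (a + j) + j = a + 2*j)
F = 1369 (F = (0 + (5 + 2*16))² = (0 + (5 + 32))² = (0 + 37)² = 37² = 1369)
d(u, y) = 1369 + u + y (d(u, y) = (u + y) + 1369 = 1369 + u + y)
-318*d(-5, 6) = -318*(1369 - 5 + 6) = -318*1370 = -435660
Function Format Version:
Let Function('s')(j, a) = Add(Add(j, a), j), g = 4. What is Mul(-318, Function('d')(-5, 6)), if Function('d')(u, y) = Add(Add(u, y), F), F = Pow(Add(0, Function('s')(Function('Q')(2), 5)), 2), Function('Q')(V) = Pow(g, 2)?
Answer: -435660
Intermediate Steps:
Function('Q')(V) = 16 (Function('Q')(V) = Pow(4, 2) = 16)
Function('s')(j, a) = Add(a, Mul(2, j)) (Function('s')(j, a) = Add(Add(a, j), j) = Add(a, Mul(2, j)))
F = 1369 (F = Pow(Add(0, Add(5, Mul(2, 16))), 2) = Pow(Add(0, Add(5, 32)), 2) = Pow(Add(0, 37), 2) = Pow(37, 2) = 1369)
Function('d')(u, y) = Add(1369, u, y) (Function('d')(u, y) = Add(Add(u, y), 1369) = Add(1369, u, y))
Mul(-318, Function('d')(-5, 6)) = Mul(-318, Add(1369, -5, 6)) = Mul(-318, 1370) = -435660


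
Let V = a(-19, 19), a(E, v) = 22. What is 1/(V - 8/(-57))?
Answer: 57/1262 ≈ 0.045166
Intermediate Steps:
V = 22
1/(V - 8/(-57)) = 1/(22 - 8/(-57)) = 1/(22 - 8*(-1/57)) = 1/(22 + 8/57) = 1/(1262/57) = 57/1262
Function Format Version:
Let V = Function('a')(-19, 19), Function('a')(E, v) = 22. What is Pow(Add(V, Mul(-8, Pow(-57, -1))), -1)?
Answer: Rational(57, 1262) ≈ 0.045166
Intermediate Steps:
V = 22
Pow(Add(V, Mul(-8, Pow(-57, -1))), -1) = Pow(Add(22, Mul(-8, Pow(-57, -1))), -1) = Pow(Add(22, Mul(-8, Rational(-1, 57))), -1) = Pow(Add(22, Rational(8, 57)), -1) = Pow(Rational(1262, 57), -1) = Rational(57, 1262)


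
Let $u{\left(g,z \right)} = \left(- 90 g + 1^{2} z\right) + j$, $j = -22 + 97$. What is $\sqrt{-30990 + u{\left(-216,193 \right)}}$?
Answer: $i \sqrt{11282} \approx 106.22 i$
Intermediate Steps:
$j = 75$
$u{\left(g,z \right)} = 75 + z - 90 g$ ($u{\left(g,z \right)} = \left(- 90 g + 1^{2} z\right) + 75 = \left(- 90 g + 1 z\right) + 75 = \left(- 90 g + z\right) + 75 = \left(z - 90 g\right) + 75 = 75 + z - 90 g$)
$\sqrt{-30990 + u{\left(-216,193 \right)}} = \sqrt{-30990 + \left(75 + 193 - -19440\right)} = \sqrt{-30990 + \left(75 + 193 + 19440\right)} = \sqrt{-30990 + 19708} = \sqrt{-11282} = i \sqrt{11282}$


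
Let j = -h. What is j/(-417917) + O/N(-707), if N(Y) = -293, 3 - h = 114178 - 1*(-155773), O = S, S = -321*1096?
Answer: 146950792508/122449681 ≈ 1200.1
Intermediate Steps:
S = -351816
O = -351816
h = -269948 (h = 3 - (114178 - 1*(-155773)) = 3 - (114178 + 155773) = 3 - 1*269951 = 3 - 269951 = -269948)
j = 269948 (j = -1*(-269948) = 269948)
j/(-417917) + O/N(-707) = 269948/(-417917) - 351816/(-293) = 269948*(-1/417917) - 351816*(-1/293) = -269948/417917 + 351816/293 = 146950792508/122449681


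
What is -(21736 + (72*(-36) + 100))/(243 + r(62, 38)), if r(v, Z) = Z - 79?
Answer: -9622/101 ≈ -95.267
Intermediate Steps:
r(v, Z) = -79 + Z
-(21736 + (72*(-36) + 100))/(243 + r(62, 38)) = -(21736 + (72*(-36) + 100))/(243 + (-79 + 38)) = -(21736 + (-2592 + 100))/(243 - 41) = -(21736 - 2492)/202 = -19244/202 = -1*9622/101 = -9622/101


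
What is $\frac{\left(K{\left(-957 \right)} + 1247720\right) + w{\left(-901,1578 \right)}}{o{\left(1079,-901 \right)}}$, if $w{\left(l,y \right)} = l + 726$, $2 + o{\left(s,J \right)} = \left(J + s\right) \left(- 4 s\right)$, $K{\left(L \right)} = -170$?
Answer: $- \frac{9979}{6146} \approx -1.6237$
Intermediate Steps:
$o{\left(s,J \right)} = -2 - 4 s \left(J + s\right)$ ($o{\left(s,J \right)} = -2 + \left(J + s\right) \left(- 4 s\right) = -2 - 4 s \left(J + s\right)$)
$w{\left(l,y \right)} = 726 + l$
$\frac{\left(K{\left(-957 \right)} + 1247720\right) + w{\left(-901,1578 \right)}}{o{\left(1079,-901 \right)}} = \frac{\left(-170 + 1247720\right) + \left(726 - 901\right)}{-2 - 4 \cdot 1079^{2} - \left(-3604\right) 1079} = \frac{1247550 - 175}{-2 - 4656964 + 3888716} = \frac{1247375}{-2 - 4656964 + 3888716} = \frac{1247375}{-768250} = 1247375 \left(- \frac{1}{768250}\right) = - \frac{9979}{6146}$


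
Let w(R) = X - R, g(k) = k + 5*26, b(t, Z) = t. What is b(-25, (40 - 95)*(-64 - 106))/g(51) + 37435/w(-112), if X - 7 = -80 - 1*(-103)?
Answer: 6772185/25702 ≈ 263.49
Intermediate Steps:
g(k) = 130 + k (g(k) = k + 130 = 130 + k)
X = 30 (X = 7 + (-80 - 1*(-103)) = 7 + (-80 + 103) = 7 + 23 = 30)
w(R) = 30 - R
b(-25, (40 - 95)*(-64 - 106))/g(51) + 37435/w(-112) = -25/(130 + 51) + 37435/(30 - 1*(-112)) = -25/181 + 37435/(30 + 112) = -25*1/181 + 37435/142 = -25/181 + 37435*(1/142) = -25/181 + 37435/142 = 6772185/25702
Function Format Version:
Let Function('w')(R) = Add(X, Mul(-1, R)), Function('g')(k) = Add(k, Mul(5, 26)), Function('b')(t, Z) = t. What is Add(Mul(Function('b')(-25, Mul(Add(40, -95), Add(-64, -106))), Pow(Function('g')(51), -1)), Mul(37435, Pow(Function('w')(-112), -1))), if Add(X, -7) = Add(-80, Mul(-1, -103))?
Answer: Rational(6772185, 25702) ≈ 263.49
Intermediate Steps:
Function('g')(k) = Add(130, k) (Function('g')(k) = Add(k, 130) = Add(130, k))
X = 30 (X = Add(7, Add(-80, Mul(-1, -103))) = Add(7, Add(-80, 103)) = Add(7, 23) = 30)
Function('w')(R) = Add(30, Mul(-1, R))
Add(Mul(Function('b')(-25, Mul(Add(40, -95), Add(-64, -106))), Pow(Function('g')(51), -1)), Mul(37435, Pow(Function('w')(-112), -1))) = Add(Mul(-25, Pow(Add(130, 51), -1)), Mul(37435, Pow(Add(30, Mul(-1, -112)), -1))) = Add(Mul(-25, Pow(181, -1)), Mul(37435, Pow(Add(30, 112), -1))) = Add(Mul(-25, Rational(1, 181)), Mul(37435, Pow(142, -1))) = Add(Rational(-25, 181), Mul(37435, Rational(1, 142))) = Add(Rational(-25, 181), Rational(37435, 142)) = Rational(6772185, 25702)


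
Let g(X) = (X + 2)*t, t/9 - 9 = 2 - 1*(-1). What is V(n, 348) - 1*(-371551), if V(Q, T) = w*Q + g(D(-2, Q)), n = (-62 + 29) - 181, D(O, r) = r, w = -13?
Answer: 351437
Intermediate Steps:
t = 108 (t = 81 + 9*(2 - 1*(-1)) = 81 + 9*(2 + 1) = 81 + 9*3 = 81 + 27 = 108)
g(X) = 216 + 108*X (g(X) = (X + 2)*108 = (2 + X)*108 = 216 + 108*X)
n = -214 (n = -33 - 181 = -214)
V(Q, T) = 216 + 95*Q (V(Q, T) = -13*Q + (216 + 108*Q) = 216 + 95*Q)
V(n, 348) - 1*(-371551) = (216 + 95*(-214)) - 1*(-371551) = (216 - 20330) + 371551 = -20114 + 371551 = 351437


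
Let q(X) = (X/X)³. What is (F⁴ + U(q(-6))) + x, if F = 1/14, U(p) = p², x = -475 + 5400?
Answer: 189237217/38416 ≈ 4926.0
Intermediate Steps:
q(X) = 1 (q(X) = 1³ = 1)
x = 4925
F = 1/14 ≈ 0.071429
(F⁴ + U(q(-6))) + x = ((1/14)⁴ + 1²) + 4925 = (1/38416 + 1) + 4925 = 38417/38416 + 4925 = 189237217/38416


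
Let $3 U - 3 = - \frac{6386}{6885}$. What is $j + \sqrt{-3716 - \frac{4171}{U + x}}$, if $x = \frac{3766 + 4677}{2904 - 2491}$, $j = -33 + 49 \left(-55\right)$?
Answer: $-2728 + \frac{i \sqrt{68789753093135966}}{4192634} \approx -2728.0 + 62.557 i$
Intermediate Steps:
$j = -2728$ ($j = -33 - 2695 = -2728$)
$U = \frac{14269}{20655}$ ($U = 1 + \frac{\left(-6386\right) \frac{1}{6885}}{3} = 1 + \frac{1}{3} \left(- \frac{6386}{6885}\right) = 1 - \frac{6386}{20655} = \frac{14269}{20655} \approx 0.69083$)
$x = \frac{8443}{413} \approx 20.443$
$j + \sqrt{-3716 - \frac{4171}{U + x}} = -2728 + \sqrt{-3716 - \frac{4171}{\frac{14269}{20655} + \frac{8443}{413}}} = -2728 + \sqrt{-3716 - \frac{4171}{\frac{180283262}{8530515}}} = -2728 + \sqrt{-3716 - \frac{827459955}{4192634}} = -2728 + \sqrt{- \frac{16407287899}{4192634}} = -2728 + \frac{i \sqrt{68789753093135966}}{4192634}$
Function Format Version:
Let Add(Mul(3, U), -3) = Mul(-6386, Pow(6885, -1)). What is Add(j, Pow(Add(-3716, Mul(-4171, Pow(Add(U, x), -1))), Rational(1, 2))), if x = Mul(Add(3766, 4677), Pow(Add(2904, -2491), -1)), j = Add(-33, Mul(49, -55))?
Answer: Add(-2728, Mul(Rational(1, 4192634), I, Pow(68789753093135966, Rational(1, 2)))) ≈ Add(-2728.0, Mul(62.557, I))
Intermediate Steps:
j = -2728 (j = Add(-33, -2695) = -2728)
U = Rational(14269, 20655) (U = Add(1, Mul(Rational(1, 3), Mul(-6386, Pow(6885, -1)))) = Add(1, Mul(Rational(1, 3), Mul(-6386, Rational(1, 6885)))) = Add(1, Mul(Rational(1, 3), Rational(-6386, 6885))) = Add(1, Rational(-6386, 20655)) = Rational(14269, 20655) ≈ 0.69083)
x = Rational(8443, 413) (x = Mul(8443, Pow(413, -1)) = Mul(8443, Rational(1, 413)) = Rational(8443, 413) ≈ 20.443)
Add(j, Pow(Add(-3716, Mul(-4171, Pow(Add(U, x), -1))), Rational(1, 2))) = Add(-2728, Pow(Add(-3716, Mul(-4171, Pow(Add(Rational(14269, 20655), Rational(8443, 413)), -1))), Rational(1, 2))) = Add(-2728, Pow(Add(-3716, Mul(-4171, Pow(Rational(180283262, 8530515), -1))), Rational(1, 2))) = Add(-2728, Pow(Add(-3716, Mul(-4171, Rational(8530515, 180283262))), Rational(1, 2))) = Add(-2728, Pow(Add(-3716, Rational(-827459955, 4192634)), Rational(1, 2))) = Add(-2728, Pow(Rational(-16407287899, 4192634), Rational(1, 2))) = Add(-2728, Mul(Rational(1, 4192634), I, Pow(68789753093135966, Rational(1, 2))))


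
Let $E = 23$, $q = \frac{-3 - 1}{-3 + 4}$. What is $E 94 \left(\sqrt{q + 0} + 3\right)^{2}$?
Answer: $10810 + 25944 i \approx 10810.0 + 25944.0 i$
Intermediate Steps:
$q = -4$ ($q = - \frac{4}{1} = \left(-4\right) 1 = -4$)
$E 94 \left(\sqrt{q + 0} + 3\right)^{2} = 23 \cdot 94 \left(\sqrt{-4 + 0} + 3\right)^{2} = 23 \cdot 94 \left(\sqrt{-4} + 3\right)^{2} = 23 \cdot 94 \left(2 i + 3\right)^{2} = 23 \cdot 94 \left(3 + 2 i\right)^{2} = 2162 \left(3 + 2 i\right)^{2}$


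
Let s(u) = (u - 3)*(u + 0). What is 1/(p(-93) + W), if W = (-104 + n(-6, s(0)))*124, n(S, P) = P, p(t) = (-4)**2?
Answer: -1/12880 ≈ -7.7640e-5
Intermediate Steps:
s(u) = u*(-3 + u) (s(u) = (-3 + u)*u = u*(-3 + u))
p(t) = 16
W = -12896 (W = (-104 + 0*(-3 + 0))*124 = (-104 + 0*(-3))*124 = (-104 + 0)*124 = -104*124 = -12896)
1/(p(-93) + W) = 1/(16 - 12896) = 1/(-12880) = -1/12880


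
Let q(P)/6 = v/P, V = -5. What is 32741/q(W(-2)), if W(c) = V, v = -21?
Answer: 163705/126 ≈ 1299.2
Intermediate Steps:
W(c) = -5
q(P) = -126/P (q(P) = 6*(-21/P) = -126/P)
32741/q(W(-2)) = 32741/((-126/(-5))) = 32741/((-126*(-⅕))) = 32741/(126/5) = 32741*(5/126) = 163705/126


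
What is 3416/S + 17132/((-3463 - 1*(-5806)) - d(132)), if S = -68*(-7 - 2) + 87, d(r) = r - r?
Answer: 2219884/181973 ≈ 12.199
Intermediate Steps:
d(r) = 0
S = 699 (S = -68*(-9) + 87 = 612 + 87 = 699)
3416/S + 17132/((-3463 - 1*(-5806)) - d(132)) = 3416/699 + 17132/((-3463 - 1*(-5806)) - 1*0) = 3416*(1/699) + 17132/((-3463 + 5806) + 0) = 3416/699 + 17132/(2343 + 0) = 3416/699 + 17132/2343 = 2219884/181973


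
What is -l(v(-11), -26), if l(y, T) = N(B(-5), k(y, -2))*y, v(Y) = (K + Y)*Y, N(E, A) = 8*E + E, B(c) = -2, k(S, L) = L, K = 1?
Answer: 1980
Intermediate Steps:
N(E, A) = 9*E
v(Y) = Y*(1 + Y) (v(Y) = (1 + Y)*Y = Y*(1 + Y))
l(y, T) = -18*y (l(y, T) = (9*(-2))*y = -18*y)
-l(v(-11), -26) = -(-18)*(-11*(1 - 11)) = -(-18)*(-11*(-10)) = -(-18)*110 = -1*(-1980) = 1980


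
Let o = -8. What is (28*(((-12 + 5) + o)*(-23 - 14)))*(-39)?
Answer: -606060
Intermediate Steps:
(28*(((-12 + 5) + o)*(-23 - 14)))*(-39) = (28*(((-12 + 5) - 8)*(-23 - 14)))*(-39) = (28*((-7 - 8)*(-37)))*(-39) = (28*(-15*(-37)))*(-39) = (28*555)*(-39) = 15540*(-39) = -606060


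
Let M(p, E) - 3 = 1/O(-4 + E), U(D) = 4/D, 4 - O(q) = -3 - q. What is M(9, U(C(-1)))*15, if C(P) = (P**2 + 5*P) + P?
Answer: 570/11 ≈ 51.818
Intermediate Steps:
C(P) = P**2 + 6*P
O(q) = 7 + q (O(q) = 4 - (-3 - q) = 4 + (3 + q) = 7 + q)
M(p, E) = 3 + 1/(3 + E) (M(p, E) = 3 + 1/(7 + (-4 + E)) = 3 + 1/(3 + E))
M(9, U(C(-1)))*15 = ((10 + 3*(4/((-(6 - 1)))))/(3 + 4/((-(6 - 1)))))*15 = ((10 + 3*(4/((-1*5))))/(3 + 4/((-1*5))))*15 = ((10 + 3*(4/(-5)))/(3 + 4/(-5)))*15 = ((10 + 3*(4*(-1/5)))/(3 + 4*(-1/5)))*15 = ((10 + 3*(-4/5))/(3 - 4/5))*15 = ((10 - 12/5)/(11/5))*15 = ((5/11)*(38/5))*15 = (38/11)*15 = 570/11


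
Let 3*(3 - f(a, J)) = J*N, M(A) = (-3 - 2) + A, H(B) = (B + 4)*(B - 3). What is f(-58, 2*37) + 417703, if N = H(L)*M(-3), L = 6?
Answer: 423626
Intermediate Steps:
H(B) = (-3 + B)*(4 + B) (H(B) = (4 + B)*(-3 + B) = (-3 + B)*(4 + B))
M(A) = -5 + A
N = -240 (N = (-12 + 6 + 6²)*(-5 - 3) = (-12 + 6 + 36)*(-8) = 30*(-8) = -240)
f(a, J) = 3 + 80*J (f(a, J) = 3 - J*(-240)/3 = 3 - (-80)*J = 3 + 80*J)
f(-58, 2*37) + 417703 = (3 + 80*(2*37)) + 417703 = (3 + 80*74) + 417703 = (3 + 5920) + 417703 = 5923 + 417703 = 423626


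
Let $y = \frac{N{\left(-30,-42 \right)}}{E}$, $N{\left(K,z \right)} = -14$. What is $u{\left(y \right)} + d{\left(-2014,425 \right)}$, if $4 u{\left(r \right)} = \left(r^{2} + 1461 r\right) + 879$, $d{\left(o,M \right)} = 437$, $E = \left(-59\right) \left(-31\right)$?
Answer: $\frac{8750537937}{13380964} \approx 653.95$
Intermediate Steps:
$E = 1829$
$y = - \frac{14}{1829} \approx -0.0076545$
$u{\left(r \right)} = \frac{879}{4} + \frac{r^{2}}{4} + \frac{1461 r}{4}$ ($u{\left(r \right)} = \frac{\left(r^{2} + 1461 r\right) + 879}{4} = \frac{879 + r^{2} + 1461 r}{4} = \frac{879}{4} + \frac{r^{2}}{4} + \frac{1461 r}{4}$)
$u{\left(y \right)} + d{\left(-2014,425 \right)} = \left(\frac{879}{4} + \frac{\left(- \frac{14}{1829}\right)^{2}}{4} + \frac{1461}{4} \left(- \frac{14}{1829}\right)\right) + 437 = \left(\frac{879}{4} + \frac{1}{4} \cdot \frac{196}{3345241} - \frac{10227}{3658}\right) + 437 = \left(\frac{879}{4} + \frac{49}{3345241} - \frac{10227}{3658}\right) + 437 = \frac{2903056669}{13380964} + 437 = \frac{8750537937}{13380964}$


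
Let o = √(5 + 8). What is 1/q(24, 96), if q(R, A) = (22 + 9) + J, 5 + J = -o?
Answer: 2/51 + √13/663 ≈ 0.044654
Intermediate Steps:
o = √13 ≈ 3.6056
J = -5 - √13 ≈ -8.6055
q(R, A) = 26 - √13 (q(R, A) = (22 + 9) + (-5 - √13) = 31 + (-5 - √13) = 26 - √13)
1/q(24, 96) = 1/(26 - √13)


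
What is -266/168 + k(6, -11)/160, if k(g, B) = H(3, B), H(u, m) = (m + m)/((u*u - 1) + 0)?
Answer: -3073/1920 ≈ -1.6005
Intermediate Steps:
H(u, m) = 2*m/(-1 + u²) (H(u, m) = (2*m)/((u² - 1) + 0) = (2*m)/((-1 + u²) + 0) = (2*m)/(-1 + u²) = 2*m/(-1 + u²))
k(g, B) = B/4 (k(g, B) = 2*B/(-1 + 3²) = 2*B/(-1 + 9) = 2*B/8 = 2*B*(⅛) = B/4)
-266/168 + k(6, -11)/160 = -266/168 + ((¼)*(-11))/160 = -266*1/168 - 11/4*1/160 = -19/12 - 11/640 = -3073/1920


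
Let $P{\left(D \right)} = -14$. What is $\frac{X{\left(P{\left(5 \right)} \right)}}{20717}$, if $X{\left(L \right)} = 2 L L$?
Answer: $\frac{392}{20717} \approx 0.018922$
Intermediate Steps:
$X{\left(L \right)} = 2 L^{2}$
$\frac{X{\left(P{\left(5 \right)} \right)}}{20717} = \frac{2 \left(-14\right)^{2}}{20717} = 2 \cdot 196 \cdot \frac{1}{20717} = 392 \cdot \frac{1}{20717} = \frac{392}{20717}$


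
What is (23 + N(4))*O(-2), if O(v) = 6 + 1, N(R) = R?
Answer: 189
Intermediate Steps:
O(v) = 7
(23 + N(4))*O(-2) = (23 + 4)*7 = 27*7 = 189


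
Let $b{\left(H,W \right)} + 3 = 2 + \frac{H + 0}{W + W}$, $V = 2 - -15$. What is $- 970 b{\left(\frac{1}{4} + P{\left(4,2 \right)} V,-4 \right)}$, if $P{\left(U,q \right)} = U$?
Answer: $\frac{147925}{16} \approx 9245.3$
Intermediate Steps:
$V = 17$ ($V = 2 + 15 = 17$)
$b{\left(H,W \right)} = -1 + \frac{H}{2 W}$ ($b{\left(H,W \right)} = -3 + \left(2 + \frac{H + 0}{W + W}\right) = -3 + \left(2 + \frac{H}{2 W}\right) = -1 + \frac{H}{2 W}$)
$- 970 b{\left(\frac{1}{4} + P{\left(4,2 \right)} V,-4 \right)} = - 970 \frac{\frac{\frac{1}{4} + 4 \cdot 17}{2} - -4}{-4} = - 970 \left(- \frac{\frac{\frac{1}{4} + 68}{2} + 4}{4}\right) = - 970 \left(- \frac{\frac{1}{2} \cdot \frac{273}{4} + 4}{4}\right) = - 970 \left(- \frac{\frac{273}{8} + 4}{4}\right) = - 970 \left(\left(- \frac{1}{4}\right) \frac{305}{8}\right) = \left(-970\right) \left(- \frac{305}{32}\right) = \frac{147925}{16}$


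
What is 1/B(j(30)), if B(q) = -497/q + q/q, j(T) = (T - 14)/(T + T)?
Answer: -4/7451 ≈ -0.00053684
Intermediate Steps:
j(T) = (-14 + T)/(2*T) (j(T) = (-14 + T)/((2*T)) = (-14 + T)*(1/(2*T)) = (-14 + T)/(2*T))
B(q) = 1 - 497/q (B(q) = -497/q + 1 = 1 - 497/q)
1/B(j(30)) = 1/((-497 + (½)*(-14 + 30)/30)/(((½)*(-14 + 30)/30))) = 1/((-497 + (½)*(1/30)*16)/(((½)*(1/30)*16))) = 1/((-497 + 4/15)/(4/15)) = 1/((15/4)*(-7451/15)) = 1/(-7451/4) = -4/7451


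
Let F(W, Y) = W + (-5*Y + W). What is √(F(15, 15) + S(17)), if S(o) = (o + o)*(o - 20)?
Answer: 7*I*√3 ≈ 12.124*I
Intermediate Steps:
S(o) = 2*o*(-20 + o) (S(o) = (2*o)*(-20 + o) = 2*o*(-20 + o))
F(W, Y) = -5*Y + 2*W (F(W, Y) = W + (W - 5*Y) = -5*Y + 2*W)
√(F(15, 15) + S(17)) = √((-5*15 + 2*15) + 2*17*(-20 + 17)) = √((-75 + 30) + 2*17*(-3)) = √(-45 - 102) = √(-147) = 7*I*√3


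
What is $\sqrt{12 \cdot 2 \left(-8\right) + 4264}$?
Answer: $2 \sqrt{1018} \approx 63.812$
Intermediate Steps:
$\sqrt{12 \cdot 2 \left(-8\right) + 4264} = \sqrt{24 \left(-8\right) + 4264} = \sqrt{-192 + 4264} = \sqrt{4072} = 2 \sqrt{1018}$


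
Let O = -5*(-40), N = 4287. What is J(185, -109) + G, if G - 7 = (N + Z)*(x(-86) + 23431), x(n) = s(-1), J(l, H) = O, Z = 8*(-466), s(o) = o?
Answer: 13097577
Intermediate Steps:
Z = -3728
O = 200
J(l, H) = 200
x(n) = -1
G = 13097377 (G = 7 + (4287 - 3728)*(-1 + 23431) = 7 + 559*23430 = 7 + 13097370 = 13097377)
J(185, -109) + G = 200 + 13097377 = 13097577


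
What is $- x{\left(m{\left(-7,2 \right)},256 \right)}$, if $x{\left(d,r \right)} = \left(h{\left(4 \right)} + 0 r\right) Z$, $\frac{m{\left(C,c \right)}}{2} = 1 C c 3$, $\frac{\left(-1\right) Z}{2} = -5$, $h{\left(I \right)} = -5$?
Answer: $50$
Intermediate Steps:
$Z = 10$ ($Z = \left(-2\right) \left(-5\right) = 10$)
$m{\left(C,c \right)} = 6 C c$ ($m{\left(C,c \right)} = 2 \cdot 1 C c 3 = 2 C 3 c = 2 \cdot 3 C c = 6 C c$)
$x{\left(d,r \right)} = -50$ ($x{\left(d,r \right)} = \left(-5 + 0 r\right) 10 = \left(-5 + 0\right) 10 = \left(-5\right) 10 = -50$)
$- x{\left(m{\left(-7,2 \right)},256 \right)} = \left(-1\right) \left(-50\right) = 50$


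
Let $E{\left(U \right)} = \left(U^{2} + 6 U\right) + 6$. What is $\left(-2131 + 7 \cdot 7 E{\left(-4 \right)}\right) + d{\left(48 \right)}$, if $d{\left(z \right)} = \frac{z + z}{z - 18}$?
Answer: $- \frac{11129}{5} \approx -2225.8$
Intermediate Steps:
$E{\left(U \right)} = 6 + U^{2} + 6 U$
$d{\left(z \right)} = \frac{2 z}{-18 + z}$
$\left(-2131 + 7 \cdot 7 E{\left(-4 \right)}\right) + d{\left(48 \right)} = \left(-2131 + 7 \cdot 7 \left(6 + \left(-4\right)^{2} + 6 \left(-4\right)\right)\right) + 2 \cdot 48 \frac{1}{-18 + 48} = \left(-2131 + 49 \left(6 + 16 - 24\right)\right) + 2 \cdot 48 \cdot \frac{1}{30} = \left(-2131 + 49 \left(-2\right)\right) + 2 \cdot 48 \cdot \frac{1}{30} = \left(-2131 - 98\right) + \frac{16}{5} = -2229 + \frac{16}{5} = - \frac{11129}{5}$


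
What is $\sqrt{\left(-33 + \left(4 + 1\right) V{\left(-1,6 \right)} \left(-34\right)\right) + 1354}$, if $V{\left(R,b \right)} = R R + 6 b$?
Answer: $i \sqrt{4969} \approx 70.491 i$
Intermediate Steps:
$V{\left(R,b \right)} = R^{2} + 6 b$
$\sqrt{\left(-33 + \left(4 + 1\right) V{\left(-1,6 \right)} \left(-34\right)\right) + 1354} = \sqrt{\left(-33 + \left(4 + 1\right) \left(\left(-1\right)^{2} + 6 \cdot 6\right) \left(-34\right)\right) + 1354} = \sqrt{\left(-33 + 5 \left(1 + 36\right) \left(-34\right)\right) + 1354} = \sqrt{\left(-33 + 5 \cdot 37 \left(-34\right)\right) + 1354} = \sqrt{\left(-33 + 185 \left(-34\right)\right) + 1354} = \sqrt{\left(-33 - 6290\right) + 1354} = \sqrt{-6323 + 1354} = \sqrt{-4969} = i \sqrt{4969}$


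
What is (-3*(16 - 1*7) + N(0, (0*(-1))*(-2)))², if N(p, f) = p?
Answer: 729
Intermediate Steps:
(-3*(16 - 1*7) + N(0, (0*(-1))*(-2)))² = (-3*(16 - 1*7) + 0)² = (-3*(16 - 7) + 0)² = (-3*9 + 0)² = (-27 + 0)² = (-27)² = 729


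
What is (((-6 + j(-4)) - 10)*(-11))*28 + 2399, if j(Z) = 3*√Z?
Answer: 7327 - 1848*I ≈ 7327.0 - 1848.0*I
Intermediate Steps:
(((-6 + j(-4)) - 10)*(-11))*28 + 2399 = (((-6 + 3*√(-4)) - 10)*(-11))*28 + 2399 = (((-6 + 3*(2*I)) - 10)*(-11))*28 + 2399 = (((-6 + 6*I) - 10)*(-11))*28 + 2399 = ((-16 + 6*I)*(-11))*28 + 2399 = (176 - 66*I)*28 + 2399 = (4928 - 1848*I) + 2399 = 7327 - 1848*I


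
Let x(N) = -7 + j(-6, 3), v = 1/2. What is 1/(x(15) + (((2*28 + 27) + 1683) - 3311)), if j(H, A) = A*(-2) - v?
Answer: -2/3117 ≈ -0.00064164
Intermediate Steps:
v = ½ ≈ 0.50000
j(H, A) = -½ - 2*A (j(H, A) = A*(-2) - 1*½ = -2*A - ½ = -½ - 2*A)
x(N) = -27/2 (x(N) = -7 + (-½ - 2*3) = -7 + (-½ - 6) = -7 - 13/2 = -27/2)
1/(x(15) + (((2*28 + 27) + 1683) - 3311)) = 1/(-27/2 + (((2*28 + 27) + 1683) - 3311)) = 1/(-27/2 + (((56 + 27) + 1683) - 3311)) = 1/(-27/2 + ((83 + 1683) - 3311)) = 1/(-27/2 + (1766 - 3311)) = 1/(-27/2 - 1545) = 1/(-3117/2) = -2/3117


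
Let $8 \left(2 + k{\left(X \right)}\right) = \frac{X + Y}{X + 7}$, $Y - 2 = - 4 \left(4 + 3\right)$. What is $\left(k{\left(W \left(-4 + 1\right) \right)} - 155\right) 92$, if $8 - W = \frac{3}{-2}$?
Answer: $- \frac{1239677}{86} \approx -14415.0$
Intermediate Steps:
$W = \frac{19}{2}$ ($W = 8 - \frac{3}{-2} = 8 - 3 \left(- \frac{1}{2}\right) = 8 - - \frac{3}{2} = 8 + \frac{3}{2} = \frac{19}{2} \approx 9.5$)
$Y = -26$ ($Y = 2 - 4 \left(4 + 3\right) = 2 - 28 = -26$)
$k{\left(X \right)} = -2 + \frac{-26 + X}{8 \left(7 + X\right)}$ ($k{\left(X \right)} = -2 + \frac{\left(X - 26\right) \frac{1}{X + 7}}{8} = -2 + \frac{\left(-26 + X\right) \frac{1}{7 + X}}{8} = -2 + \frac{\frac{1}{7 + X} \left(-26 + X\right)}{8} = -2 + \frac{-26 + X}{8 \left(7 + X\right)}$)
$\left(k{\left(W \left(-4 + 1\right) \right)} - 155\right) 92 = \left(\frac{3 \left(-46 - 5 \frac{19 \left(-4 + 1\right)}{2}\right)}{8 \left(7 + \frac{19 \left(-4 + 1\right)}{2}\right)} - 155\right) 92 = \left(\frac{3 \left(-46 - 5 \cdot \frac{19}{2} \left(-3\right)\right)}{8 \left(7 + \frac{19}{2} \left(-3\right)\right)} - 155\right) 92 = \left(\frac{3 \left(-46 - - \frac{285}{2}\right)}{8 \left(7 - \frac{57}{2}\right)} - 155\right) 92 = \left(\frac{3 \left(-46 + \frac{285}{2}\right)}{8 \left(- \frac{43}{2}\right)} - 155\right) 92 = \left(\frac{3}{8} \left(- \frac{2}{43}\right) \frac{193}{2} - 155\right) 92 = \left(- \frac{579}{344} - 155\right) 92 = \left(- \frac{53899}{344}\right) 92 = - \frac{1239677}{86}$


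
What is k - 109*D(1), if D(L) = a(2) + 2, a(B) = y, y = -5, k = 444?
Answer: 771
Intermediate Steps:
a(B) = -5
D(L) = -3 (D(L) = -5 + 2 = -3)
k - 109*D(1) = 444 - 109*(-3) = 444 + 327 = 771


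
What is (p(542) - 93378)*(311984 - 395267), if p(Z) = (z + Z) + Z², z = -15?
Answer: -16732637379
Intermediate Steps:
p(Z) = -15 + Z + Z² (p(Z) = (-15 + Z) + Z² = -15 + Z + Z²)
(p(542) - 93378)*(311984 - 395267) = ((-15 + 542 + 542²) - 93378)*(311984 - 395267) = ((-15 + 542 + 293764) - 93378)*(-83283) = (294291 - 93378)*(-83283) = 200913*(-83283) = -16732637379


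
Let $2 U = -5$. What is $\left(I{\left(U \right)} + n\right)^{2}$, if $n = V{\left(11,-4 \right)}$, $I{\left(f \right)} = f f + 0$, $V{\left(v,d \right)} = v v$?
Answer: $\frac{259081}{16} \approx 16193.0$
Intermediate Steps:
$U = - \frac{5}{2}$ ($U = \frac{1}{2} \left(-5\right) = - \frac{5}{2} \approx -2.5$)
$V{\left(v,d \right)} = v^{2}$
$I{\left(f \right)} = f^{2}$ ($I{\left(f \right)} = f^{2} + 0 = f^{2}$)
$n = 121$ ($n = 11^{2} = 121$)
$\left(I{\left(U \right)} + n\right)^{2} = \left(\left(- \frac{5}{2}\right)^{2} + 121\right)^{2} = \left(\frac{25}{4} + 121\right)^{2} = \left(\frac{509}{4}\right)^{2} = \frac{259081}{16}$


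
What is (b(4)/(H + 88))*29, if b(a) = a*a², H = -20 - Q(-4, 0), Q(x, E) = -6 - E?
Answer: 928/37 ≈ 25.081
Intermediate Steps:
H = -14 (H = -20 - (-6 - 1*0) = -20 - (-6 + 0) = -20 - 1*(-6) = -20 + 6 = -14)
b(a) = a³
(b(4)/(H + 88))*29 = (4³/(-14 + 88))*29 = (64/74)*29 = ((1/74)*64)*29 = (32/37)*29 = 928/37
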